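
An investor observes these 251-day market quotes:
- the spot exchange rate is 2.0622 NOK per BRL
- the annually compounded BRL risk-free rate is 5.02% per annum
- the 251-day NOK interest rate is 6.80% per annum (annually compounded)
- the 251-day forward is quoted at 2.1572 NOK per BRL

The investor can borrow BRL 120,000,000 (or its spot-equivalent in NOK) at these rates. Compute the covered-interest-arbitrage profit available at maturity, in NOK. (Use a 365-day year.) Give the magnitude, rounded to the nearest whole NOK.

T = 251/365 years.
Route A — deposit BRL, sell forward: 120,000,000 × 1.03425624535 × 2.1572 = NOK 267,731,708.70.
Route B — convert at spot, deposit NOK: 120,000,000 × 2.0622 × 1.04627928895 = NOK 258,916,457.96.
The quoted forward overvalues BRL, so borrow NOK, buy BRL at spot, deposit the BRL at 5.02%, and sell the proceeds forward at 2.1572.
Arbitrage profit = |267,731,708.70 − 258,916,457.96| = NOK 8,815,251.

NOK 8,815,251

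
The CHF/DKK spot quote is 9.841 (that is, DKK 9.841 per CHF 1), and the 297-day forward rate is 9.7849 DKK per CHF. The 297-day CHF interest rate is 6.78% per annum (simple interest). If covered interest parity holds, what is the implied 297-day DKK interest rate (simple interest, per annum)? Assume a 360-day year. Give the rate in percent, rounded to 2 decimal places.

T = 297/360 years.
CIP gives F = S · g_DKK/g_CHF, so g_DKK/g_CHF = 9.7849/9.841 = 0.9942994.
The CHF side grows by 1 + 0.0678×297/360 = 1.055935.
That pins the DKK growth at 1.0499155.
(1.0499155 − 1)/T = 0.060504, i.e. 6.05%.

6.05%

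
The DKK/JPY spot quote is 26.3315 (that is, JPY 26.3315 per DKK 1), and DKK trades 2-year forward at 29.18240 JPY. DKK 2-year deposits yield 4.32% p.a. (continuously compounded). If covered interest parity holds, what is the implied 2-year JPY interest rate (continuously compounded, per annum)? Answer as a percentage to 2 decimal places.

T = 2 years.
By CIP, F/S equals the JPY-to-DKK growth ratio: 29.1824/26.3315 = 1.1082696.
The DKK side grows by e^(0.0432×2) = 1.0902423.
That pins the JPY growth at 1.2082824.
r = ln(1.2082824)/2 = 0.094600 → 9.46%.

9.46%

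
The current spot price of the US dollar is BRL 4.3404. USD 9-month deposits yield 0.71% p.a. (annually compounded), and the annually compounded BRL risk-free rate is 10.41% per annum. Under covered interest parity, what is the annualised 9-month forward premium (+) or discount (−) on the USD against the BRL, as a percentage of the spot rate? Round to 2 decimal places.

T = 9/12 years.
CIP forward (BRL per USD) = 4.3404 × 1.0771007/1.0053203 = 4.6503069.
Annualised premium = (F − S)/S × (1/T) = (4.6503069 − 4.3404)/4.3404 ÷ (9/12) = 9.52%.

+9.52%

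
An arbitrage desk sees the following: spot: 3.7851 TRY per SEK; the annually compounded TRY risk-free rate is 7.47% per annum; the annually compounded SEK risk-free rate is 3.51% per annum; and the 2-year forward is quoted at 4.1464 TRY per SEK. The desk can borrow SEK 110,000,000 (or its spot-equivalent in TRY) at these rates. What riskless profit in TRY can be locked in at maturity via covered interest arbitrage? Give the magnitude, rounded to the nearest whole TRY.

TRY 7,795,760

T = 2 years.
Keep in SEK, deliver into the forward: 110,000,000·1.07143201·4.1464 = TRY 488,684,425.49.
Swap to TRY now, deposit: 110,000,000·3.7851·1.15498009 = TRY 480,888,665.25.
The quoted forward overvalues SEK, so borrow TRY, buy SEK at spot, deposit the SEK at 3.51%, and sell the proceeds forward at 4.1464.
Profit = 488,684,425.49 − 480,888,665.25 = TRY 7,795,760.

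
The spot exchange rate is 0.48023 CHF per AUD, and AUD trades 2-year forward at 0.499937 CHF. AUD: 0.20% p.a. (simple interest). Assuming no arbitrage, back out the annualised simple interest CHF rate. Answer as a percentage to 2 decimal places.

T = 2 years.
By CIP, F/S equals the CHF-to-AUD growth ratio: 0.499937/0.48023 = 1.0410366.
The AUD side grows by 1 + 0.0020×2 = 1.004000.
Hence g_CHF = 1.0452007.
(1.0452007 − 1)/T = 0.022600, i.e. 2.26%.

2.26%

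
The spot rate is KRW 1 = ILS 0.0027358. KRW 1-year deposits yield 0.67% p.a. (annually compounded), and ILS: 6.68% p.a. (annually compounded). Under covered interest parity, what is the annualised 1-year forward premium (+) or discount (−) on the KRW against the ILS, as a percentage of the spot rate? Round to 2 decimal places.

+5.97%

T = 1 year.
F = S · g_ILS/g_KRW = 0.0027358 × 1.066800/1.006700 = 0.0028991273.
Annualised premium = (F − S)/S × (1/T) = (0.0028991273 − 0.0027358)/0.0027358 ÷ 1 = 5.97%.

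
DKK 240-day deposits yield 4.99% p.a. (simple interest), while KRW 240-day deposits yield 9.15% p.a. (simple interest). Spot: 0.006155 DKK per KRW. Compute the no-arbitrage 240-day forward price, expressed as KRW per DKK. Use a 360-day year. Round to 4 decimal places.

166.8303

T = 240/360 years.
DKK accumulates by 1 + 0.0499×240/360 = 1.033266667.
Growth of 1 KRW over T: 1 + 0.0915×240/360 = 1.061000.
CIP: F = S · (grow DKK)/(grow KRW) = 0.006155 × 1.033266667/1.061000 = 0.00599411530 DKK per KRW.
Invert for KRW per DKK: 1 / 0.00599411530 = 166.8303.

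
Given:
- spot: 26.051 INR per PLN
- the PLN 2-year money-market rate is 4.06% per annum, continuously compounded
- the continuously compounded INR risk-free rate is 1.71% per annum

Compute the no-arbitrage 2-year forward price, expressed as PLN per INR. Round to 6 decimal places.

T = 2 years.
Growth of 1 INR over T: e^(0.0171×2) = 1.0347915.
PLN growth factor: e^(0.0406×2) = 1.0845878.
So F = 26.051 × 1.0347915 / 1.0845878 = 24.85493 (INR/PLN).
Quoted the other way: 1/24.85493 = 0.040233 PLN per INR.

0.040233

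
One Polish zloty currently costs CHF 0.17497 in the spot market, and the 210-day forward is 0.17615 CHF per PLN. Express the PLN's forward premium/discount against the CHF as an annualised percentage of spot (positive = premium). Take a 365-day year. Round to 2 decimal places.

T = 210/365 years.
(F − S)/S = (0.17615 − 0.17497)/0.17497 = 0.0067440.
×(1/T) gives 1.17% p.a.

+1.17%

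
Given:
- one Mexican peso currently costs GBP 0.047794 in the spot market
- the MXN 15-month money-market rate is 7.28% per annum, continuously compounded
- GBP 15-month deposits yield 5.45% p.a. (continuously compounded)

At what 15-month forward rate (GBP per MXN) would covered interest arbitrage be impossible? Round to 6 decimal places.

0.046713

T = 15/12 years.
GBP growth factor: e^(0.0545×15/12) = 1.0704991.
MXN accumulates by e^(0.0728×15/12) = 1.095269.
Forward (GBP per MXN) = 0.047794 × 1.0704991 / 1.095269 = 0.04671312.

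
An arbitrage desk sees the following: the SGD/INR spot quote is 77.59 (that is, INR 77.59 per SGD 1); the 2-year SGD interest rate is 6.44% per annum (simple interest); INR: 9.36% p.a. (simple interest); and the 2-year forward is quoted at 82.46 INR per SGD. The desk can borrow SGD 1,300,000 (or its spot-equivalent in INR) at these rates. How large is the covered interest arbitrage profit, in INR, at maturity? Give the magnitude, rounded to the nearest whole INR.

INR 1,255,800

T = 2 years.
Invest the SGD and cover forward: 1,300,000 × 1.128800 × 82.46 = INR 121,005,102.40.
Convert at spot and invest in INR: 1,300,000 × 77.59 × 1.187200 = INR 119,749,302.40.
The quoted forward overvalues SGD, so borrow INR, buy SGD at spot, deposit the SGD at 6.44%, and sell the proceeds forward at 82.46.
Arbitrage profit = |121,005,102.40 − 119,749,302.40| = INR 1,255,800.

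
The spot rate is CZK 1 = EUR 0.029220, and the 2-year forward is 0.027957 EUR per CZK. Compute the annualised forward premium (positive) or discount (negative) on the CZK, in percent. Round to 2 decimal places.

-2.16%

T = 2 years.
CZK trades forward at -4.32238% vs spot over the period.
Per annum: -0.0432238 / 2 = -0.021612 = -2.16%.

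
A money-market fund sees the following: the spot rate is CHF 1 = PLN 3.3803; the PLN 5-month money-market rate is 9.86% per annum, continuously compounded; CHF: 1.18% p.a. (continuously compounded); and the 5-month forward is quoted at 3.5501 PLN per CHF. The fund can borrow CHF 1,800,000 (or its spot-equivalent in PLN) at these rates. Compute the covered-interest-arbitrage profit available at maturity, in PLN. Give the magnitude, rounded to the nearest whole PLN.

PLN 81,957

T = 5/12 years.
Route A — deposit CHF, sell forward: 1,800,000 × 1.004928773 × 3.5501 = PLN 6,421,675.75.
Route B — convert at spot, deposit PLN: 1,800,000 × 3.3803 × 1.04193893 = PLN 6,339,719.10.
The quoted forward overvalues CHF, so borrow PLN, buy CHF at spot, deposit the CHF at 1.18%, and sell the proceeds forward at 3.5501.
Profit = 6,421,675.75 − 6,339,719.10 = PLN 81,957.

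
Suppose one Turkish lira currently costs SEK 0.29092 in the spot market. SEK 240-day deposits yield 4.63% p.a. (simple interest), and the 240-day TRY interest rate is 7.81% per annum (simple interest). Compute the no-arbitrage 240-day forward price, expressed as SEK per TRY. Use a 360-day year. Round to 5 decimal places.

T = 240/360 years.
SEK accumulates by 1 + 0.0463×240/360 = 1.0308667.
Growth of 1 TRY over T: 1 + 0.0781×240/360 = 1.0520667.
So F = 0.29092 × 1.0308667 / 1.0520667 = 0.2850577 (SEK/TRY).

0.28506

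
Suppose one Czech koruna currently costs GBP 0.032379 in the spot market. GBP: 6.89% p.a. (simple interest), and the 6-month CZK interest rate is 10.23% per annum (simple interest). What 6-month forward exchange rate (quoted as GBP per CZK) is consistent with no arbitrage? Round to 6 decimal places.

T = 6/12 years.
Growth of 1 GBP over T: 1 + 0.0689×6/12 = 1.034450.
CZK growth factor: 1 + 0.1023×6/12 = 1.051150.
CIP: F = S · (grow GBP)/(grow CZK) = 0.032379 × 1.034450/1.051150 = 0.03186458 GBP per CZK.

0.031865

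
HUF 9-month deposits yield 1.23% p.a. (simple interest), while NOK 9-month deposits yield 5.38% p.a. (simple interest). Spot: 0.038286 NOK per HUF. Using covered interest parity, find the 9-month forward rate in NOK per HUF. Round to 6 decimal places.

T = 9/12 years.
NOK growth factor: 1 + 0.0538×9/12 = 1.040350.
HUF accumulates by 1 + 0.0123×9/12 = 1.009225.
Forward (NOK per HUF) = 0.038286 × 1.040350 / 1.009225 = 0.03946676.

0.039467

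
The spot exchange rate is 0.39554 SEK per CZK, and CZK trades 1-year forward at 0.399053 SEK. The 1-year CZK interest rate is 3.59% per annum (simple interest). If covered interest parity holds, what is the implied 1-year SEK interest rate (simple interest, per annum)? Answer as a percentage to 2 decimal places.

T = 1 year.
By CIP, F/S equals the SEK-to-CZK growth ratio: 0.399053/0.39554 = 1.0088815.
The CZK side grows by 1 + 0.0359×1 = 1.035900.
That pins the SEK growth at 1.0451003.
(1.0451003 − 1)/T = 0.045100, i.e. 4.51%.

4.51%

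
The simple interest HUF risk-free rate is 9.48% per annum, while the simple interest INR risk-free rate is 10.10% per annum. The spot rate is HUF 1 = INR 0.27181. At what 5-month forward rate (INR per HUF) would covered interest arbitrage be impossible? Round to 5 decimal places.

T = 5/12 years.
Growth of 1 INR over T: 1 + 0.1010×5/12 = 1.0420833.
Growth of 1 HUF over T: 1 + 0.0948×5/12 = 1.039500.
So F = 0.27181 × 1.0420833 / 1.039500 = 0.2724855 (INR/HUF).

0.27249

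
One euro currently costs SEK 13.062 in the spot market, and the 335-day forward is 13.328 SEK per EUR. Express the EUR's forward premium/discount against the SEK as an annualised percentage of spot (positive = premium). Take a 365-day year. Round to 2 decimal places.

+2.22%

T = 335/365 years.
EUR trades forward at +2.03644% vs spot over the period.
Per annum: 0.0203644 / (335/365) = 0.022188 = 2.22%.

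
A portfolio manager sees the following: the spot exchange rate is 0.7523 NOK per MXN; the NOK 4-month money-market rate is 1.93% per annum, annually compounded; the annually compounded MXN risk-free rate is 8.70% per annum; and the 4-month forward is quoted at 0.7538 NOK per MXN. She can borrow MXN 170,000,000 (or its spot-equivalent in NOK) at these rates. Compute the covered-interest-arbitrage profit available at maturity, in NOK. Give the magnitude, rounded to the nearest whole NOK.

NOK 3,050,860

T = 4/12 years.
Keep in MXN, deliver into the forward: 170,000,000·1.02819743164·0.7538 = NOK 131,759,388.07.
Swap to NOK now, deposit: 170,000,000·0.7523·1.00639238369 = NOK 128,708,528.34.
The quoted forward overvalues MXN, so borrow NOK, buy MXN at spot, deposit the MXN at 8.70%, and sell the proceeds forward at 0.7538.
Profit = 131,759,388.07 − 128,708,528.34 = NOK 3,050,860.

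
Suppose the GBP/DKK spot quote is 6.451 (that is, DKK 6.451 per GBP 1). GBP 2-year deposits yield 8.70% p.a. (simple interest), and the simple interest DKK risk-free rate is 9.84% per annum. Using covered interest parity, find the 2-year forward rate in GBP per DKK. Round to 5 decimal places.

0.15206

T = 2 years.
DKK accumulates by 1 + 0.0984×2 = 1.196800.
Growth of 1 GBP over T: 1 + 0.0870×2 = 1.174000.
Forward (DKK per GBP) = 6.451 × 1.196800 / 1.174000 = 6.576283.
Invert for GBP per DKK: 1 / 6.576283 = 0.15206.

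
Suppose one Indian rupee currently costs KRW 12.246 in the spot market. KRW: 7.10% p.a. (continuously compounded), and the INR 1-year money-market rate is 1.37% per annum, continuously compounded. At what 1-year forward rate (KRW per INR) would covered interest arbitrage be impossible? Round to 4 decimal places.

T = 1 year.
Growth of 1 KRW over T: e^(0.0710×1) = 1.07358123.
INR growth factor: e^(0.0137×1) = 1.01379428.
CIP: F = S · (grow KRW)/(grow INR) = 12.246 × 1.07358123/1.01379428 = 12.968189 KRW per INR.

12.9682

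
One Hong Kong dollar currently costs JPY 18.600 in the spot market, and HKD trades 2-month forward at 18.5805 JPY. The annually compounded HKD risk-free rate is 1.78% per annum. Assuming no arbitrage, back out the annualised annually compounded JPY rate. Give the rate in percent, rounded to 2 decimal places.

T = 2/12 years.
CIP gives F = S · g_JPY/g_HKD, so g_JPY/g_HKD = 18.5805/18.6 = 0.9989516.
The HKD side grows by (1 + 0.0178)^(2/12) = 1.0029449.
So the JPY growth factor = 1.0018934.
Annualise: 1.0018934^(12/2) − 1 = 0.011414 = 1.14%.

1.14%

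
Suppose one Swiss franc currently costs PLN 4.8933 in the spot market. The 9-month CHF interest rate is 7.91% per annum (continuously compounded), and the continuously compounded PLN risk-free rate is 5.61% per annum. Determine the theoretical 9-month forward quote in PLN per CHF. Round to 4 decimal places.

4.8096

T = 9/12 years.
PLN accumulates by e^(0.0561×9/12) = 1.0429727.
Growth of 1 CHF over T: e^(0.0791×9/12) = 1.061120.
So F = 4.8933 × 1.0429727 / 1.061120 = 4.809615 (PLN/CHF).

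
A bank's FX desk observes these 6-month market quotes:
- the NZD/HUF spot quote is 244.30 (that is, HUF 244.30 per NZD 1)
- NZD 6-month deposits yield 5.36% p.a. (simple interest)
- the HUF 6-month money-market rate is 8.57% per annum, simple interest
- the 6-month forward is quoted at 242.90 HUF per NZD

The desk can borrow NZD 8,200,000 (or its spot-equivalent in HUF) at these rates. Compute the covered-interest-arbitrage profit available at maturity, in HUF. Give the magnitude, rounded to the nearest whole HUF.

T = 6/12 years.
Keep in NZD, deliver into the forward: 8,200,000·1.026800·242.90 = HUF 2,045,159,704.00.
Swap to HUF now, deposit: 8,200,000·244.30·1.042850 = HUF 2,089,099,691.00.
The quoted forward undervalues NZD, so borrow NZD, convert to HUF at spot, deposit the HUF at 8.57%, and buy NZD forward at 242.90 to cover the loan.
Profit = 2,089,099,691.00 − 2,045,159,704.00 = HUF 43,939,987.

HUF 43,939,987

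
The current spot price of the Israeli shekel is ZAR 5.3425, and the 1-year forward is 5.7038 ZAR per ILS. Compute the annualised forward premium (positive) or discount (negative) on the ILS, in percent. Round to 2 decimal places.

+6.76%

T = 1 year.
Period premium: (5.7038 − 5.3425)/5.3425 = 0.0676275.
Per annum: 0.0676275 / 1 = 0.067627 = 6.76%.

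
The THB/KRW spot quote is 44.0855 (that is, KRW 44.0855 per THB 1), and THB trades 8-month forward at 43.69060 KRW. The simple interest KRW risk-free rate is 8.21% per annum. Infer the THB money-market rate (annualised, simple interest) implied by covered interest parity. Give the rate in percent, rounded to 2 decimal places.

T = 8/12 years.
By CIP, F/S equals the KRW-to-THB growth ratio: 43.6906/44.0855 = 0.9910424.
The KRW side grows by 1 + 0.0821×8/12 = 1.0547333.
So the THB growth factor = 1.0642666.
(1.0642666 − 1)/T = 0.096400, i.e. 9.64%.

9.64%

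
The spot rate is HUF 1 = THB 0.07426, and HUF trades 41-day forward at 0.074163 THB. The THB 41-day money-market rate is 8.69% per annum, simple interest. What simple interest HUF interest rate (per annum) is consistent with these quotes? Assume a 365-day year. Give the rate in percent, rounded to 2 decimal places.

T = 41/365 years.
F/S = 0.074163/0.07426 = 0.9986938 = (growth of THB) / (growth of HUF).
The THB side grows by 1 + 0.0869×41/365 = 1.0097614.
So the HUF growth factor = 1.0110821.
r = (1.0110821 − 1)/(41/365) = 0.098658 → 9.87%.

9.87%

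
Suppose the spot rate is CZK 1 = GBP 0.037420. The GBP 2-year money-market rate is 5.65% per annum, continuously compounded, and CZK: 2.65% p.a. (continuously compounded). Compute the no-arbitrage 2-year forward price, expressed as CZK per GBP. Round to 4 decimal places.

25.1674

T = 2 years.
GBP accumulates by e^(0.0565×2) = 1.11963193.
CZK growth factor: e^(0.0265×2) = 1.05442965.
Forward (GBP per CZK) = 0.03742 × 1.11963193 / 1.05442965 = 0.039733923.
Quoted the other way: 1/0.039733923 = 25.1674 CZK per GBP.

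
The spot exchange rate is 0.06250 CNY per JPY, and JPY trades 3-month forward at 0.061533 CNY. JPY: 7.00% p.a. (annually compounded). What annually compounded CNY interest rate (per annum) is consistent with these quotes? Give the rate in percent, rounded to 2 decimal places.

T = 3/12 years.
F/S = 0.061533/0.0625 = 0.9845280 = (growth of CNY) / (growth of JPY).
JPY growth factor: (1 + 0.0700)^(3/12) = 1.0170585.
So the CNY growth factor = 1.0013226.
r = 1.0013226^(12/3) − 1 = 0.005301 → 0.53%.

0.53%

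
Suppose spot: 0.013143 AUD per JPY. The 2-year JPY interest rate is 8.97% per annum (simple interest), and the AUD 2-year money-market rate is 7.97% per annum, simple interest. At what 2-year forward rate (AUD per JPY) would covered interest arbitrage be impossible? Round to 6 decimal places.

T = 2 years.
AUD growth factor: 1 + 0.0797×2 = 1.159400.
Growth of 1 JPY over T: 1 + 0.0897×2 = 1.179400.
So F = 0.013143 × 1.159400 / 1.179400 = 0.01292012 (AUD/JPY).

0.012920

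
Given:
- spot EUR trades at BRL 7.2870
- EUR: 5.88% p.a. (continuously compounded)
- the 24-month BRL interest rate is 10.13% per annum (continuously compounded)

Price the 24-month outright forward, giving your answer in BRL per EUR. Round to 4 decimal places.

T = 2 years.
BRL accumulates by e^(0.1013×2) = 1.2245825.
EUR accumulates by e^(0.0588×2) = 1.1247941.
Forward (BRL per EUR) = 7.287 × 1.2245825 / 1.1247941 = 7.933481.

7.9335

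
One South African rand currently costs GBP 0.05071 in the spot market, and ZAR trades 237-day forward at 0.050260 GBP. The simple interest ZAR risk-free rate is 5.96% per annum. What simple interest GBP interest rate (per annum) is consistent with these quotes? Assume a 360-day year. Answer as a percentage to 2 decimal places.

4.56%

T = 237/360 years.
CIP gives F = S · g_GBP/g_ZAR, so g_GBP/g_ZAR = 0.05026/0.05071 = 0.9911260.
The ZAR side grows by 1 + 0.0596×237/360 = 1.0392367.
That pins the GBP growth at 1.0300145.
(1.0300145 − 1)/T = 0.045592, i.e. 4.56%.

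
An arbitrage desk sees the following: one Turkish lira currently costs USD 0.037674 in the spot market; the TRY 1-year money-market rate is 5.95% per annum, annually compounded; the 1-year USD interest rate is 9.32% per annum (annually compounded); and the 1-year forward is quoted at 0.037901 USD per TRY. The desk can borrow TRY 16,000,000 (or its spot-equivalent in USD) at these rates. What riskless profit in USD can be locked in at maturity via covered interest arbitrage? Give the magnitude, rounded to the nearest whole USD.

USD 16,466

T = 1 year.
Keep in TRY, deliver into the forward: 16,000,000·1.059500·0.037901 = USD 642,497.75.
Swap to USD now, deposit: 16,000,000·0.037674·1.093200 = USD 658,963.47.
The quoted forward undervalues TRY, so borrow TRY, convert to USD at spot, deposit the USD at 9.32%, and buy TRY forward at 0.037901 to cover the loan.
The gap between the two covered legs is USD 16,466.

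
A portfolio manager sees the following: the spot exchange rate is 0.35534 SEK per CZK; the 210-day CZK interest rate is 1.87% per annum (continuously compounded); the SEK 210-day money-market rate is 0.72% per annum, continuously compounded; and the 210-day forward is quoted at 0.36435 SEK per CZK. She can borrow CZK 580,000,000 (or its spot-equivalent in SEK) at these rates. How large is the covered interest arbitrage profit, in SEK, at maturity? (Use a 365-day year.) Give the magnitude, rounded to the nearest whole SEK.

SEK 6,656,157

T = 210/365 years.
Invest the CZK and cover forward: 580,000,000 × 1.01081698924 × 0.36435 = SEK 213,608,878.62.
Convert at spot and invest in SEK: 580,000,000 × 0.35534 × 1.00415105762 = SEK 206,952,721.35.
The quoted forward overvalues CZK, so borrow SEK, buy CZK at spot, deposit the CZK at 1.87%, and sell the proceeds forward at 0.36435.
The gap between the two covered legs is SEK 6,656,157.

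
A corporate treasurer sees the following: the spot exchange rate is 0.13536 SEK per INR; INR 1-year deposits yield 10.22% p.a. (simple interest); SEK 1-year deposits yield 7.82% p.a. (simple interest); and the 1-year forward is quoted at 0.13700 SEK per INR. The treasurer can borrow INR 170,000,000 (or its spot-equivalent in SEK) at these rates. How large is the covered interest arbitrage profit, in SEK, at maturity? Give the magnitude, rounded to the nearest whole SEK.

SEK 859,562

T = 1 year.
Invest the INR and cover forward: 170,000,000 × 1.102200 × 0.13700 = SEK 25,670,238.00.
Convert at spot and invest in SEK: 170,000,000 × 0.13536 × 1.078200 = SEK 24,810,675.84.
The quoted forward overvalues INR, so borrow SEK, buy INR at spot, deposit the INR at 10.22%, and sell the proceeds forward at 0.13700.
Arbitrage profit = |25,670,238.00 − 24,810,675.84| = SEK 859,562.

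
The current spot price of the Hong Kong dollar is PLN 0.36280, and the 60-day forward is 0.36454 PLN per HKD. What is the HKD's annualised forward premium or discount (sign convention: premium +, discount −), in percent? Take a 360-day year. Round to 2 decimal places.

+2.88%

T = 60/360 years.
(F − S)/S = (0.36454 − 0.3628)/0.3628 = 0.0047960.
×(1/T) gives 2.88% p.a.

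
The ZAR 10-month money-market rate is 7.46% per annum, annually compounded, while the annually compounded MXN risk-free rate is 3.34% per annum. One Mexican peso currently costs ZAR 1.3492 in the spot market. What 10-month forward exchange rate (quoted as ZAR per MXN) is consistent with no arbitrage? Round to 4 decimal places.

1.3939

T = 10/12 years.
ZAR growth factor: (1 + 0.0746)^(10/12) = 1.061791.
MXN growth factor: (1 + 0.0334)^(10/12) = 1.0277569.
Forward (ZAR per MXN) = 1.3492 × 1.061791 / 1.0277569 = 1.393879.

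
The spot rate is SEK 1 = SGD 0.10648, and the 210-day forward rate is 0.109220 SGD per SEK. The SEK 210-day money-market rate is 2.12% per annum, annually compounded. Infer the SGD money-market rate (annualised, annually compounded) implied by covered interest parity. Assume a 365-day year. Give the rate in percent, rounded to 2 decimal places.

T = 210/365 years.
CIP gives F = S · g_SGD/g_SEK, so g_SGD/g_SEK = 0.10922/0.10648 = 1.0257325.
The SEK side grows by (1 + 0.0212)^(210/365) = 1.0121429.
So the SGD growth factor = 1.0381879.
r = 1.0381879^(365/210) − 1 = 0.067307 → 6.73%.

6.73%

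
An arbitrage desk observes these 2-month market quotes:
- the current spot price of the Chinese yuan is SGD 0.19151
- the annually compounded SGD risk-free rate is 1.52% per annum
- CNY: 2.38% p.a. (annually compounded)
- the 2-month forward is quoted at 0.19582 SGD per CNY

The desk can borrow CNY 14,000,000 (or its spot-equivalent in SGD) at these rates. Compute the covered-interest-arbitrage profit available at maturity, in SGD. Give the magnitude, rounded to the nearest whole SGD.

T = 2/12 years.
Invest the CNY and cover forward: 14,000,000 × 1.003927893 × 0.19582 = SGD 2,752,248.24.
Convert at spot and invest in SGD: 14,000,000 × 0.19151 × 1.002517436 = SGD 2,687,889.60.
The quoted forward overvalues CNY, so borrow SGD, buy CNY at spot, deposit the CNY at 2.38%, and sell the proceeds forward at 0.19582.
Arbitrage profit = |2,752,248.24 − 2,687,889.60| = SGD 64,359.

SGD 64,359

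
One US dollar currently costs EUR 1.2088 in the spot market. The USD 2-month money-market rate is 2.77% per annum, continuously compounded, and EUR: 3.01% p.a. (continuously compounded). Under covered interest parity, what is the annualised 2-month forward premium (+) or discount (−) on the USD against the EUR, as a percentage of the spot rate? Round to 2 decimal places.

T = 2/12 years.
CIP forward (EUR per USD) = 1.2088 × 1.0050293/1.0046273 = 1.2092837.
Annualised premium = (F − S)/S × (1/T) = (1.2092837 − 1.2088)/1.2088 ÷ (2/12) = 0.24%.

+0.24%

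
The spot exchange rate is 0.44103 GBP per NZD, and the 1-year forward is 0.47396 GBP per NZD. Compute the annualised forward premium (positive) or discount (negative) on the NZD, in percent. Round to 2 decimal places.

+7.47%

T = 1 year.
(F − S)/S = (0.47396 − 0.44103)/0.44103 = 0.0746661.
×(1/T) gives 7.47% p.a.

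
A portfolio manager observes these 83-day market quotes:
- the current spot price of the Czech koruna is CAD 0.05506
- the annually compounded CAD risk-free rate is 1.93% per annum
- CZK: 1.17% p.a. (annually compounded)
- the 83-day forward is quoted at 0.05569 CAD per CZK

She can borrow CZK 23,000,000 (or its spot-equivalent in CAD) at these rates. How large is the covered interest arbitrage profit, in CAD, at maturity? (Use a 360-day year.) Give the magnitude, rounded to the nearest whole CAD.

CAD 12,336

T = 83/360 years.
Keep in CZK, deliver into the forward: 23,000,000·1.002685441·0.05569 = CAD 1,284,309.70.
Swap to CAD now, deposit: 23,000,000·0.05506·1.004417054 = CAD 1,271,973.67.
The quoted forward overvalues CZK, so borrow CAD, buy CZK at spot, deposit the CZK at 1.17%, and sell the proceeds forward at 0.05569.
Arbitrage profit = |1,284,309.70 − 1,271,973.67| = CAD 12,336.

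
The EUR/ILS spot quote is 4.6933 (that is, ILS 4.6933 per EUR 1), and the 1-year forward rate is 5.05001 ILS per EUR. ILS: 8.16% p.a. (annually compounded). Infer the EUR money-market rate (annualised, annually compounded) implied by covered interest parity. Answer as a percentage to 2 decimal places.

0.52%

T = 1 year.
F/S = 5.05001/4.6933 = 1.0760041 = (growth of ILS) / (growth of EUR).
ILS growth factor: (1 + 0.0816)^1 = 1.081600.
Hence g_EUR = 1.0052006.
Annualise: 1.0052006^(1/1) − 1 = 0.005201 = 0.52%.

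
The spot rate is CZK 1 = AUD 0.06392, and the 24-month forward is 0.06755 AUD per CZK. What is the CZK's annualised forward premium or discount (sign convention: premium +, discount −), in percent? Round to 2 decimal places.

T = 2 years.
Period premium: (0.06755 − 0.06392)/0.06392 = 0.0567897.
Per annum: 0.0567897 / 2 = 0.028395 = 2.84%.

+2.84%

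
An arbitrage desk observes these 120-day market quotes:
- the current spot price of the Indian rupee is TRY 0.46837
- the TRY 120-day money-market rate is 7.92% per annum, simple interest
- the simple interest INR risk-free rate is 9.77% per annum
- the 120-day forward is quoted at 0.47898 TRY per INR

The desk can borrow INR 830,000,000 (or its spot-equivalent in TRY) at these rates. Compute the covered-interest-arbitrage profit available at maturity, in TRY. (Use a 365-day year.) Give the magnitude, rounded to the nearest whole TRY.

T = 120/365 years.
Invest the INR and cover forward: 830,000,000 × 1.03212054795 × 0.47898 = TRY 410,323,033.05.
Convert at spot and invest in TRY: 830,000,000 × 0.46837 × 1.02603835616 = TRY 398,869,435.45.
The quoted forward overvalues INR, so borrow TRY, buy INR at spot, deposit the INR at 9.77%, and sell the proceeds forward at 0.47898.
Profit = 410,323,033.05 − 398,869,435.45 = TRY 11,453,598.

TRY 11,453,598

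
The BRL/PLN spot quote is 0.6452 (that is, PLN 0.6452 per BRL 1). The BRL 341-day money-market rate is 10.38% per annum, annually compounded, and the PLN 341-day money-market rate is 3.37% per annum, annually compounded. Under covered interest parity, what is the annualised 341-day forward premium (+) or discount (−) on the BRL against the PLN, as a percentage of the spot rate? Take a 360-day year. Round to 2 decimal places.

-6.36%

T = 341/360 years.
CIP forward (PLN per BRL) = 0.6452 × 1.0318933/1.0980617 = 0.6063207.
(F − S)/S ÷ T = (0.6063207 − 0.6452)/0.6452/(341/360) = -0.063617 → -6.36%.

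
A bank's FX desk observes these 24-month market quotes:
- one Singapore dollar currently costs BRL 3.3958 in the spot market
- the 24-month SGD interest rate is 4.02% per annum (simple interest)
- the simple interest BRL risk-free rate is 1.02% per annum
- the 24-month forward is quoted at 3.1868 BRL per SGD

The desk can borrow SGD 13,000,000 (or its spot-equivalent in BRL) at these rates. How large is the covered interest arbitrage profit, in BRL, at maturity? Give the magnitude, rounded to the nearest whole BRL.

BRL 286,723

T = 2 years.
Route A — deposit SGD, sell forward: 13,000,000 × 1.080400 × 3.1868 = BRL 44,759,243.36.
Route B — convert at spot, deposit BRL: 13,000,000 × 3.3958 × 1.020400 = BRL 45,045,966.16.
The quoted forward undervalues SGD, so borrow SGD, convert to BRL at spot, deposit the BRL at 1.02%, and buy SGD forward at 3.1868 to cover the loan.
Profit = 45,045,966.16 − 44,759,243.36 = BRL 286,723.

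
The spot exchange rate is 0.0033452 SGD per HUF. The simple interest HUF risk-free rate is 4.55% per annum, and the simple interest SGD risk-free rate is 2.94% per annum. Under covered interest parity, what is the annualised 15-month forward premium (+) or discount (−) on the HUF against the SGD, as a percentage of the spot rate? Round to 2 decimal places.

-1.52%

T = 15/12 years.
F = S · g_SGD/g_HUF = 0.0033452 × 1.036750/1.056875 = 0.0032815007.
Annualised premium = (F − S)/S × (1/T) = (0.0032815007 − 0.0033452)/0.0033452 ÷ (15/12) = -1.52%.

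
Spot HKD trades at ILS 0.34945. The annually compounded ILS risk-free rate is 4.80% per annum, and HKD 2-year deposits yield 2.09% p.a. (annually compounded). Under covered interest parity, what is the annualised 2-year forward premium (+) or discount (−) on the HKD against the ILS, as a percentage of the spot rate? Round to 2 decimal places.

T = 2 years.
No-arbitrage forward: 0.34945 × 1.098304 / 1.0422368 = 0.36824869 ILS/HKD.
Annualised premium = (F − S)/S × (1/T) = (0.36824869 − 0.34945)/0.34945 ÷ 2 = 2.69%.

+2.69%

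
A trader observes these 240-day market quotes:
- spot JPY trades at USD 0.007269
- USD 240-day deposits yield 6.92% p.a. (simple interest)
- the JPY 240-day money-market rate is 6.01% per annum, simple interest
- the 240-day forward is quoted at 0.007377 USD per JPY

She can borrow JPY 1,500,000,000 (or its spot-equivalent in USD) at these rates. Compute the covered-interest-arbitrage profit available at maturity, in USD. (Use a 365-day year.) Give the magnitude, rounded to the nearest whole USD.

USD 103,160

T = 240/365 years.
Route A — deposit JPY, sell forward: 1,500,000,000 × 1.0395178082 × 0.007377 = USD 11,502,784.31.
Route B — convert at spot, deposit USD: 1,500,000,000 × 0.007269 × 1.0455013699 = USD 11,399,624.19.
The quoted forward overvalues JPY, so borrow USD, buy JPY at spot, deposit the JPY at 6.01%, and sell the proceeds forward at 0.007377.
The gap between the two covered legs is USD 103,160.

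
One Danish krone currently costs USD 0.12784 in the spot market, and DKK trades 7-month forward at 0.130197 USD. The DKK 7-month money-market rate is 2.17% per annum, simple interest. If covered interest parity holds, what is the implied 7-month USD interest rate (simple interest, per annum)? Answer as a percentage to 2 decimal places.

5.37%

T = 7/12 years.
By CIP, F/S equals the USD-to-DKK growth ratio: 0.130197/0.12784 = 1.0184371.
DKK growth factor: 1 + 0.0217×7/12 = 1.0126583.
That pins the USD growth at 1.0313288.
r = (1.0313288 − 1)/(7/12) = 0.053707 → 5.37%.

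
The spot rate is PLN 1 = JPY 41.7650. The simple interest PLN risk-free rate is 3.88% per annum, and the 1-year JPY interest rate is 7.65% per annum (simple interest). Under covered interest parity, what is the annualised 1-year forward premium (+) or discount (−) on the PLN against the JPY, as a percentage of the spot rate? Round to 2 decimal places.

+3.63%

T = 1 year.
F = S · g_JPY/g_PLN = 41.765 × 1.076500/1.038800 = 43.2807302.
Annualised premium = (F − S)/S × (1/T) = (43.2807302 − 41.765)/41.765 ÷ 1 = 3.63%.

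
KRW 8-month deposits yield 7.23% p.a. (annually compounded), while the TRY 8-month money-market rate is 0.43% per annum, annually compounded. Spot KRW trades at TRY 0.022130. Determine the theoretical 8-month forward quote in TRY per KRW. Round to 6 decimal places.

T = 8/12 years.
TRY accumulates by (1 + 0.0043)^(8/12) = 1.0028646.
KRW accumulates by (1 + 0.0723)^(8/12) = 1.0476371.
So F = 0.02213 × 1.0028646 / 1.0476371 = 0.02118424 (TRY/KRW).

0.021184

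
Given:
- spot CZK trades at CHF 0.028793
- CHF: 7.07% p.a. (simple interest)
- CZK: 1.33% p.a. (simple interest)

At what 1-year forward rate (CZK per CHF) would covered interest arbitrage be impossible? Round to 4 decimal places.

T = 1 year.
Growth of 1 CHF over T: 1 + 0.0707×1 = 1.070700.
Growth of 1 CZK over T: 1 + 0.0133×1 = 1.013300.
Forward (CHF per CZK) = 0.028793 × 1.070700 / 1.013300 = 0.030424026.
Invert for CZK per CHF: 1 / 0.030424026 = 32.8688.

32.8688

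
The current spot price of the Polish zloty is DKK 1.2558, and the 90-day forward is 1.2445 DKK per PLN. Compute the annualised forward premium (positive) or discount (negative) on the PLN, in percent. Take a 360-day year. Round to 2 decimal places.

-3.60%

T = 90/360 years.
(F − S)/S = (1.2445 − 1.2558)/1.2558 = -0.0089982.
×(1/T) gives -3.60% p.a.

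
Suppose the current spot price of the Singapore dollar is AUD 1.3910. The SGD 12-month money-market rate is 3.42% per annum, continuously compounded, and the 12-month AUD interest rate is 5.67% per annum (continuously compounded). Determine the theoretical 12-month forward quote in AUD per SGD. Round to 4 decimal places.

1.4227

T = 1 year.
Growth of 1 AUD over T: e^(0.0567×1) = 1.0583383.
SGD accumulates by e^(0.0342×1) = 1.0347915.
So F = 1.391 × 1.0583383 / 1.0347915 = 1.422652 (AUD/SGD).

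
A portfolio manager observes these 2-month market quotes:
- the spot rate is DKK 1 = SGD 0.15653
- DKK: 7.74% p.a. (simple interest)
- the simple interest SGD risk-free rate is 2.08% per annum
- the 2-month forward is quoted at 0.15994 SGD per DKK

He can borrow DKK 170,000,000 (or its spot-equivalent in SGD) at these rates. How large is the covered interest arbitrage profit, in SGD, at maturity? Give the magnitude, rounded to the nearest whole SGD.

T = 2/12 years.
Invest the DKK and cover forward: 170,000,000 × 1.012900 × 0.15994 = SGD 27,540,548.42.
Convert at spot and invest in SGD: 170,000,000 × 0.15653 × 1.0034666667 = SGD 26,702,348.35.
The quoted forward overvalues DKK, so borrow SGD, buy DKK at spot, deposit the DKK at 7.74%, and sell the proceeds forward at 0.15994.
The gap between the two covered legs is SGD 838,200.

SGD 838,200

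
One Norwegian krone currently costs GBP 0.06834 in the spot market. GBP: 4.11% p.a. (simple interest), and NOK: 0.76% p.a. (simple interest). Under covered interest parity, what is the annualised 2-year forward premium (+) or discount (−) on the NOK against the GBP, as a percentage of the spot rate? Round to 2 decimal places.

+3.30%

T = 2 years.
No-arbitrage forward: 0.06834 × 1.082200 / 1.015200 = 0.07285022 GBP/NOK.
(F − S)/S ÷ T = (0.07285022 − 0.06834)/0.06834/2 = 0.032998 → 3.30%.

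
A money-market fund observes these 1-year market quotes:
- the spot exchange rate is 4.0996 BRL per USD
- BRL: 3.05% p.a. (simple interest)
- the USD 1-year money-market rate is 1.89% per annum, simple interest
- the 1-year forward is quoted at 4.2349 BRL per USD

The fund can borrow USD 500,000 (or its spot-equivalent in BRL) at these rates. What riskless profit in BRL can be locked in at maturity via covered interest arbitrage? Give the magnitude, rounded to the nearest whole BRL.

BRL 45,151

T = 1 year.
Route A — deposit USD, sell forward: 500,000 × 1.018900 × 4.2349 = BRL 2,157,469.81.
Route B — convert at spot, deposit BRL: 500,000 × 4.0996 × 1.030500 = BRL 2,112,318.90.
The quoted forward overvalues USD, so borrow BRL, buy USD at spot, deposit the USD at 1.89%, and sell the proceeds forward at 4.2349.
Arbitrage profit = |2,157,469.81 − 2,112,318.90| = BRL 45,151.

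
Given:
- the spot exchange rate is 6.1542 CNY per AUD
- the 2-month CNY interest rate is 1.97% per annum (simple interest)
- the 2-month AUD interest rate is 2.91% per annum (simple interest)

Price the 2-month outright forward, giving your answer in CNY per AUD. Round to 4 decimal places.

T = 2/12 years.
Growth of 1 CNY over T: 1 + 0.0197×2/12 = 1.0032833.
AUD growth factor: 1 + 0.0291×2/12 = 1.004850.
CIP: F = S · (grow CNY)/(grow AUD) = 6.1542 × 1.0032833/1.004850 = 6.144605 CNY per AUD.

6.1446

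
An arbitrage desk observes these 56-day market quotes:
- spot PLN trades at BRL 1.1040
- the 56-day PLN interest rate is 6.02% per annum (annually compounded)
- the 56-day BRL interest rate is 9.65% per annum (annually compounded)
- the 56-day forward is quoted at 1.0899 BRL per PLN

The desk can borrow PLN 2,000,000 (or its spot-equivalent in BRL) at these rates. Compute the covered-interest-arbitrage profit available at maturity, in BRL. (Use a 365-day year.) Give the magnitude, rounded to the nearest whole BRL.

BRL 39,991

T = 56/365 years.
Route A — deposit PLN, sell forward: 2,000,000 × 1.009009173 × 1.0899 = BRL 2,199,438.20.
Route B — convert at spot, deposit BRL: 2,000,000 × 1.1040 × 1.014234341 = BRL 2,239,429.42.
The quoted forward undervalues PLN, so borrow PLN, convert to BRL at spot, deposit the BRL at 9.65%, and buy PLN forward at 1.0899 to cover the loan.
Profit = 2,239,429.42 − 2,199,438.20 = BRL 39,991.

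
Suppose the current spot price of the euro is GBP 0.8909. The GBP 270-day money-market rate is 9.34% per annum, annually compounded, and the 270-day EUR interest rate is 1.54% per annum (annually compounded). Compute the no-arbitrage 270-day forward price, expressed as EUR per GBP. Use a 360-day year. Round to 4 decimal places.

T = 270/360 years.
GBP accumulates by (1 + 0.0934)^(270/360) = 1.0692624.
Growth of 1 EUR over T: (1 + 0.0154)^(270/360) = 1.0115279.
CIP: F = S · (grow GBP)/(grow EUR) = 0.8909 × 1.0692624/1.0115279 = 0.9417495 GBP per EUR.
Quoted the other way: 1/0.9417495 = 1.0619 EUR per GBP.

1.0619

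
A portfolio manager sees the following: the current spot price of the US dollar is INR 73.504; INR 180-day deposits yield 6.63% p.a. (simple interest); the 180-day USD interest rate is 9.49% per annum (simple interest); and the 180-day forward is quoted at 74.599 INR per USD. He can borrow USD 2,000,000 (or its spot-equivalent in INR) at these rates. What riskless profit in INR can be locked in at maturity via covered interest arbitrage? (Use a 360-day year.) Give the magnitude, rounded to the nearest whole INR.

INR 4,396,130

T = 180/360 years.
Invest the USD and cover forward: 2,000,000 × 1.047450 × 74.599 = INR 156,277,445.10.
Convert at spot and invest in INR: 2,000,000 × 73.504 × 1.033150 = INR 151,881,315.20.
The quoted forward overvalues USD, so borrow INR, buy USD at spot, deposit the USD at 9.49%, and sell the proceeds forward at 74.599.
Profit = 156,277,445.10 − 151,881,315.20 = INR 4,396,130.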